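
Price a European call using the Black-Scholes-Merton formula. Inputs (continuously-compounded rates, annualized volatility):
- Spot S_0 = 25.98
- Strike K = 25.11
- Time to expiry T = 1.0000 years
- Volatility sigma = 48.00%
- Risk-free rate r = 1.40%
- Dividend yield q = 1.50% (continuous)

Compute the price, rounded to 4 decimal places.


d1 = (ln(S/K) + (r - q + 0.5*sigma^2) * T) / (sigma * sqrt(T)) = 0.30887675
d2 = d1 - sigma * sqrt(T) = -0.17112325
exp(-rT) = 0.98609754; exp(-qT) = 0.98511194
C = S_0 * exp(-qT) * N(d1) - K * exp(-rT) * N(d2)
N(d1) = 0.62129236; N(d2) = 0.43206343
C = 25.9800 * 0.98511194 * 0.62129236 - 25.1100 * 0.98609754 * 0.43206343 = 5.2026

Answer: Price = 5.2026


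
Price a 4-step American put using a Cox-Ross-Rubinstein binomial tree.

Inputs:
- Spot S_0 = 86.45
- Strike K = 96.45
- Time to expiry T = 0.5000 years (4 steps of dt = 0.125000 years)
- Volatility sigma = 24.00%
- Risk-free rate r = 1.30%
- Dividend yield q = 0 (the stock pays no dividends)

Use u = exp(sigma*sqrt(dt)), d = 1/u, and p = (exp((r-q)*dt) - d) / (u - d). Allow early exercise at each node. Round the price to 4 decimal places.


Answer: Price = V(0,0) = 12.3244

Derivation:
dt = T/N = 0.125000
u = exp(sigma*sqrt(dt)) = 1.088557; d = 1/u = 0.918647
p = (exp((r-q)*dt) - d) / (u - d) = 0.488371
Discount per step: exp(-r*dt) = 0.998376
Stock lattice S(k, i) with i counting down-moves:
  k=0: S(0,0) = 86.4500
  k=1: S(1,0) = 94.1057; S(1,1) = 79.4171
  k=2: S(2,0) = 102.4394; S(2,1) = 86.4500; S(2,2) = 72.9563
  k=3: S(3,0) = 111.5112; S(3,1) = 94.1057; S(3,2) = 79.4171; S(3,3) = 67.0211
  k=4: S(4,0) = 121.3862; S(4,1) = 102.4394; S(4,2) = 86.4500; S(4,3) = 72.9563; S(4,4) = 61.5688
Terminal payoffs V(N, i) = max(K - S_T, 0):
  V(4,0) = 0.000000; V(4,1) = 0.000000; V(4,2) = 10.000000; V(4,3) = 23.493703; V(4,4) = 34.881218
Backward induction: V(k, i) = exp(-r*dt) * [p * V(k+1, i) + (1-p) * V(k+1, i+1)]; then take max(V_cont, immediate exercise) for American.
  V(3,0) = exp(-r*dt) * [p*0.000000 + (1-p)*0.000000] = 0.000000; exercise = 0.000000; V(3,0) = max -> 0.000000
  V(3,1) = exp(-r*dt) * [p*0.000000 + (1-p)*10.000000] = 5.107981; exercise = 2.344262; V(3,1) = max -> 5.107981
  V(3,2) = exp(-r*dt) * [p*10.000000 + (1-p)*23.493703] = 16.876321; exercise = 17.032925; V(3,2) = max -> 17.032925
  V(3,3) = exp(-r*dt) * [p*23.493703 + (1-p)*34.881218] = 29.272278; exercise = 29.428882; V(3,3) = max -> 29.428882
  V(2,0) = exp(-r*dt) * [p*0.000000 + (1-p)*5.107981] = 2.609147; exercise = 0.000000; V(2,0) = max -> 2.609147
  V(2,1) = exp(-r*dt) * [p*5.107981 + (1-p)*17.032925] = 11.190925; exercise = 10.000000; V(2,1) = max -> 11.190925
  V(2,2) = exp(-r*dt) * [p*17.032925 + (1-p)*29.428882] = 23.337099; exercise = 23.493703; V(2,2) = max -> 23.493703
  V(1,0) = exp(-r*dt) * [p*2.609147 + (1-p)*11.190925] = 6.988466; exercise = 2.344262; V(1,0) = max -> 6.988466
  V(1,1) = exp(-r*dt) * [p*11.190925 + (1-p)*23.493703] = 17.456990; exercise = 17.032925; V(1,1) = max -> 17.456990
  V(0,0) = exp(-r*dt) * [p*6.988466 + (1-p)*17.456990] = 12.324421; exercise = 10.000000; V(0,0) = max -> 12.324421


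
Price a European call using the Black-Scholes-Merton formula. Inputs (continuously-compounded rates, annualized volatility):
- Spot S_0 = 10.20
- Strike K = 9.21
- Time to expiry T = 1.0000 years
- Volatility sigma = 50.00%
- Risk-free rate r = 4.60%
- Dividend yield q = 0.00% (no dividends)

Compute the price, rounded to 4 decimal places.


d1 = (ln(S/K) + (r - q + 0.5*sigma^2) * T) / (sigma * sqrt(T)) = 0.54619574
d2 = d1 - sigma * sqrt(T) = 0.04619574
exp(-rT) = 0.95504196; exp(-qT) = 1.00000000
C = S_0 * exp(-qT) * N(d1) - K * exp(-rT) * N(d2)
N(d1) = 0.70753430; N(d2) = 0.51842288
C = 10.2000 * 1.00000000 * 0.70753430 - 9.2100 * 0.95504196 * 0.51842288 = 2.6568

Answer: Price = 2.6568


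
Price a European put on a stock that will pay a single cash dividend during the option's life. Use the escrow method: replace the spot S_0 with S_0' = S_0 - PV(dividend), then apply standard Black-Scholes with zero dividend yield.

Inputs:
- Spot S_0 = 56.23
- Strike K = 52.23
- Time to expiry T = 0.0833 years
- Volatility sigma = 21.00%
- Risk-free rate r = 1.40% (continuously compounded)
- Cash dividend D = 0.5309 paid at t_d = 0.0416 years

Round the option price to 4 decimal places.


PV(D) = D * exp(-r * t_d) = 0.5309 * 0.99941777 = 0.53059089
S_0' = S_0 - PV(D) = 56.2300 - 0.53059089 = 55.69940911
d1 = (ln(S_0'/K) + (r + sigma^2/2)*T) / (sigma*sqrt(T)) = 1.11063928
d2 = d1 - sigma*sqrt(T) = 1.05002963
exp(-rT) = 0.99883448
N(-d1) = 0.13336182; N(-d2) = 0.14685225
P = K * exp(-rT) * N(-d2) - S_0' * N(-d1) = 52.2300 * 0.99883448 * 0.14685225 - 55.69940911 * 0.13336182 = 0.2330

Answer: Price = 0.2330


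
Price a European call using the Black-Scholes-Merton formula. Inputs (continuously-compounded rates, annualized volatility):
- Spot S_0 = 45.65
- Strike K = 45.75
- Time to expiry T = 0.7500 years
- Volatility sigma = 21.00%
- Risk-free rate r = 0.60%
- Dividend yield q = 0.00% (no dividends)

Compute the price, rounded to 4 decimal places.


Answer: Price = 3.3567

Derivation:
d1 = (ln(S/K) + (r - q + 0.5*sigma^2) * T) / (sigma * sqrt(T)) = 0.10364435
d2 = d1 - sigma * sqrt(T) = -0.07822098
exp(-rT) = 0.99551011; exp(-qT) = 1.00000000
C = S_0 * exp(-qT) * N(d1) - K * exp(-rT) * N(d2)
N(d1) = 0.54127421; N(d2) = 0.46882614
C = 45.6500 * 1.00000000 * 0.54127421 - 45.7500 * 0.99551011 * 0.46882614 = 3.3567


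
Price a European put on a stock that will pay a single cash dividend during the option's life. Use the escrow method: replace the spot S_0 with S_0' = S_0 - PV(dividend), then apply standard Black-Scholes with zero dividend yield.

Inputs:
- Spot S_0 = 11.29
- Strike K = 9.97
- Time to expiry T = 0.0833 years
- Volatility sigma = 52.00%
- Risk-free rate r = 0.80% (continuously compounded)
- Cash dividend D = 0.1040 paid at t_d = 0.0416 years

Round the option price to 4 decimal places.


Answer: Price = 0.2000

Derivation:
PV(D) = D * exp(-r * t_d) = 0.1040 * 0.99966726 = 0.10396539
S_0' = S_0 - PV(D) = 11.2900 - 0.10396539 = 11.18603461
d1 = (ln(S_0'/K) + (r + sigma^2/2)*T) / (sigma*sqrt(T)) = 0.84630318
d2 = d1 - sigma*sqrt(T) = 0.69622214
exp(-rT) = 0.99933382
N(-d1) = 0.19869182; N(-d2) = 0.24314486
P = K * exp(-rT) * N(-d2) - S_0' * N(-d1) = 9.9700 * 0.99933382 * 0.24314486 - 11.18603461 * 0.19869182 = 0.2000


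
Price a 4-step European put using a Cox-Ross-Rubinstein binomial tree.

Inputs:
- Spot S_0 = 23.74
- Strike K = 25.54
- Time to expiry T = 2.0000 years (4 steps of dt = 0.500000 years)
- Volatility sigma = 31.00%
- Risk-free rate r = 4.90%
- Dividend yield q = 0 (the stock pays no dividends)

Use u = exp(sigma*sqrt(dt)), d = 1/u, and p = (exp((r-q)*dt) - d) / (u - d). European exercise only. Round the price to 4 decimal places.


Answer: Price = V(0,0) = 3.7922

Derivation:
dt = T/N = 0.500000
u = exp(sigma*sqrt(dt)) = 1.245084; d = 1/u = 0.803159
p = (exp((r-q)*dt) - d) / (u - d) = 0.501542
Discount per step: exp(-r*dt) = 0.975798
Stock lattice S(k, i) with i counting down-moves:
  k=0: S(0,0) = 23.7400
  k=1: S(1,0) = 29.5583; S(1,1) = 19.0670
  k=2: S(2,0) = 36.8026; S(2,1) = 23.7400; S(2,2) = 15.3138
  k=3: S(3,0) = 45.8223; S(3,1) = 29.5583; S(3,2) = 19.0670; S(3,3) = 12.2994
  k=4: S(4,0) = 57.0526; S(4,1) = 36.8026; S(4,2) = 23.7400; S(4,3) = 15.3138; S(4,4) = 9.8784
Terminal payoffs V(N, i) = max(K - S_T, 0):
  V(4,0) = 0.000000; V(4,1) = 0.000000; V(4,2) = 1.800000; V(4,3) = 10.226188; V(4,4) = 15.661616
Backward induction: V(k, i) = exp(-r*dt) * [p * V(k+1, i) + (1-p) * V(k+1, i+1)].
  V(3,0) = exp(-r*dt) * [p*0.000000 + (1-p)*0.000000] = 0.000000
  V(3,1) = exp(-r*dt) * [p*0.000000 + (1-p)*1.800000] = 0.875510
  V(3,2) = exp(-r*dt) * [p*1.800000 + (1-p)*10.226188] = 5.854888
  V(3,3) = exp(-r*dt) * [p*10.226188 + (1-p)*15.661616] = 12.622453
  V(2,0) = exp(-r*dt) * [p*0.000000 + (1-p)*0.875510] = 0.425844
  V(2,1) = exp(-r*dt) * [p*0.875510 + (1-p)*5.854888] = 3.276264
  V(2,2) = exp(-r*dt) * [p*5.854888 + (1-p)*12.622453] = 9.004894
  V(1,0) = exp(-r*dt) * [p*0.425844 + (1-p)*3.276264] = 1.801966
  V(1,1) = exp(-r*dt) * [p*3.276264 + (1-p)*9.004894] = 5.983345
  V(0,0) = exp(-r*dt) * [p*1.801966 + (1-p)*5.983345] = 3.792155


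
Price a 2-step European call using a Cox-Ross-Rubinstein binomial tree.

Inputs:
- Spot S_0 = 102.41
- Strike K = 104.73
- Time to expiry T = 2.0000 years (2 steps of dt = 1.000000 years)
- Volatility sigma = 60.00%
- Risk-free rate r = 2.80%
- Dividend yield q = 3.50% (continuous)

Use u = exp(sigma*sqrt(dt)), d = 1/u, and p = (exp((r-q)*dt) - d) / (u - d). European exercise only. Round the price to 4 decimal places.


Answer: Price = V(0,0) = 27.0761

Derivation:
dt = T/N = 1.000000
u = exp(sigma*sqrt(dt)) = 1.822119; d = 1/u = 0.548812
p = (exp((r-q)*dt) - d) / (u - d) = 0.348865
Discount per step: exp(-r*dt) = 0.972388
Stock lattice S(k, i) with i counting down-moves:
  k=0: S(0,0) = 102.4100
  k=1: S(1,0) = 186.6032; S(1,1) = 56.2038
  k=2: S(2,0) = 340.0132; S(2,1) = 102.4100; S(2,2) = 30.8453
Terminal payoffs V(N, i) = max(S_T - K, 0):
  V(2,0) = 235.283174; V(2,1) = 0.000000; V(2,2) = 0.000000
Backward induction: V(k, i) = exp(-r*dt) * [p * V(k+1, i) + (1-p) * V(k+1, i+1)].
  V(1,0) = exp(-r*dt) * [p*235.283174 + (1-p)*0.000000] = 79.815735
  V(1,1) = exp(-r*dt) * [p*0.000000 + (1-p)*0.000000] = 0.000000
  V(0,0) = exp(-r*dt) * [p*79.815735 + (1-p)*0.000000] = 27.076103


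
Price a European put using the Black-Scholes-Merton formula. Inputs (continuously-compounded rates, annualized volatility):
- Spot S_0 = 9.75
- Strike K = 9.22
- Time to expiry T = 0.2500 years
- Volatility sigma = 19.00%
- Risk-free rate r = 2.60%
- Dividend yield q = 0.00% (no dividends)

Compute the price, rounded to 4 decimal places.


d1 = (ln(S/K) + (r - q + 0.5*sigma^2) * T) / (sigma * sqrt(T)) = 0.70426050
d2 = d1 - sigma * sqrt(T) = 0.60926050
exp(-rT) = 0.99352108; exp(-qT) = 1.00000000
P = K * exp(-rT) * N(-d2) - S_0 * exp(-qT) * N(-d1)
N(-d1) = 0.24063528; N(-d2) = 0.27117589
P = 9.2200 * 0.99352108 * 0.27117589 - 9.7500 * 1.00000000 * 0.24063528 = 0.1378

Answer: Price = 0.1378


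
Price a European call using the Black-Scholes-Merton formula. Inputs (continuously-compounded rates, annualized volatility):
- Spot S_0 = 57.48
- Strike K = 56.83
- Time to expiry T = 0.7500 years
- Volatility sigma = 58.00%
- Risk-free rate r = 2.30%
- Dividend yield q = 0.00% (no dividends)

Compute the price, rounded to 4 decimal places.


d1 = (ln(S/K) + (r - q + 0.5*sigma^2) * T) / (sigma * sqrt(T)) = 0.30813125
d2 = d1 - sigma * sqrt(T) = -0.19416348
exp(-rT) = 0.98289793; exp(-qT) = 1.00000000
C = S_0 * exp(-qT) * N(d1) - K * exp(-rT) * N(d2)
N(d1) = 0.62100877; N(d2) = 0.42302394
C = 57.4800 * 1.00000000 * 0.62100877 - 56.8300 * 0.98289793 * 0.42302394 = 12.0663

Answer: Price = 12.0663


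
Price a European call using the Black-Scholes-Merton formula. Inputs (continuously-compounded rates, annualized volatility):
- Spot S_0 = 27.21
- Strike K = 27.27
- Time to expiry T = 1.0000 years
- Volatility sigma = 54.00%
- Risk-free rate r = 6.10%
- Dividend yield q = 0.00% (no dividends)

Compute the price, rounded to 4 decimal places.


Answer: Price = 6.4354

Derivation:
d1 = (ln(S/K) + (r - q + 0.5*sigma^2) * T) / (sigma * sqrt(T)) = 0.37888399
d2 = d1 - sigma * sqrt(T) = -0.16111601
exp(-rT) = 0.94082324; exp(-qT) = 1.00000000
C = S_0 * exp(-qT) * N(d1) - K * exp(-rT) * N(d2)
N(d1) = 0.64761299; N(d2) = 0.43600102
C = 27.2100 * 1.00000000 * 0.64761299 - 27.2700 * 0.94082324 * 0.43600102 = 6.4354


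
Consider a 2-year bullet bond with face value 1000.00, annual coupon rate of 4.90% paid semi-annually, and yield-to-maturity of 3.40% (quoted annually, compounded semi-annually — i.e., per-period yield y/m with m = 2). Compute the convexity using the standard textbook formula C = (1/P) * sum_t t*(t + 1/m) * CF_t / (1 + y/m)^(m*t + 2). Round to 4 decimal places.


Coupon per period c = face * coupon_rate / m = 24.500000
Periods per year m = 2; per-period yield y/m = 0.017000
Number of cashflows N = 4
Cashflows (t years, CF_t, discount factor 1/(1+y/m)^(m*t), PV):
  t = 0.5000: CF_t = 24.500000, DF = 0.983284, PV = 24.090462
  t = 1.0000: CF_t = 24.500000, DF = 0.966848, PV = 23.687770
  t = 1.5000: CF_t = 24.500000, DF = 0.950686, PV = 23.291809
  t = 2.0000: CF_t = 1024.500000, DF = 0.934795, PV = 957.697053
Price P = sum_t PV_t = 1028.767095
Convexity numerator sum_t t*(t + 1/m) * CF_t / (1+y/m)^(m*t + 2):
  t = 0.5000: term = 11.645905
  t = 1.0000: term = 34.353701
  t = 1.5000: term = 67.558901
  t = 2.0000: term = 4629.736239
Convexity = (1/P) * sum = 4743.294746 / 1028.767095 = 4.610659

Answer: Convexity = 4.6107


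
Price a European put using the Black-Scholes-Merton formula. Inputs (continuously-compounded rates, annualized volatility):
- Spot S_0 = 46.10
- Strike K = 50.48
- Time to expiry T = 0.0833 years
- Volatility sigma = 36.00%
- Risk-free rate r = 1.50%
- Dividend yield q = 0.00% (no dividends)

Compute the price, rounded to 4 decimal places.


d1 = (ln(S/K) + (r - q + 0.5*sigma^2) * T) / (sigma * sqrt(T)) = -0.80957745
d2 = d1 - sigma * sqrt(T) = -0.91347971
exp(-rT) = 0.99875128; exp(-qT) = 1.00000000
P = K * exp(-rT) * N(-d2) - S_0 * exp(-qT) * N(-d1)
N(-d1) = 0.79090846; N(-d2) = 0.81950485
P = 50.4800 * 0.99875128 * 0.81950485 - 46.1000 * 1.00000000 * 0.79090846 = 4.8561

Answer: Price = 4.8561


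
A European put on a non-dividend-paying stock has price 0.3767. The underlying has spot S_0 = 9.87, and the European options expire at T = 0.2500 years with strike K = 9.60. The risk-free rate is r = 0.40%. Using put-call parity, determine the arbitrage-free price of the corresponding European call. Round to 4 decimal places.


Put-call parity: C - P = S_0 * exp(-qT) - K * exp(-rT).
S_0 * exp(-qT) = 9.8700 * 1.00000000 = 9.87000000
K * exp(-rT) = 9.6000 * 0.99900050 = 9.59040480
C = P + S*exp(-qT) - K*exp(-rT)
C = 0.3767 + 9.87000000 - 9.59040480 = 0.6563

Answer: Call price = 0.6563


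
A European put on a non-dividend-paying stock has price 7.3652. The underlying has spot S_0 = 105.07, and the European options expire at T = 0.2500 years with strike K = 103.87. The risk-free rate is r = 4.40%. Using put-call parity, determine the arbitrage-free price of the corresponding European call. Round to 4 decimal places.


Answer: Call price = 9.7015

Derivation:
Put-call parity: C - P = S_0 * exp(-qT) - K * exp(-rT).
S_0 * exp(-qT) = 105.0700 * 1.00000000 = 105.07000000
K * exp(-rT) = 103.8700 * 0.98906028 = 102.73369116
C = P + S*exp(-qT) - K*exp(-rT)
C = 7.3652 + 105.07000000 - 102.73369116 = 9.7015


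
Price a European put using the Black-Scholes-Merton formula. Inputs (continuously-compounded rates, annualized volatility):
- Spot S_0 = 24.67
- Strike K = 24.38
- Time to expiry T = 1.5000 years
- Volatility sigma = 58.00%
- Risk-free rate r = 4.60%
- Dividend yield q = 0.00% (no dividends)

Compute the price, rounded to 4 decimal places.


d1 = (ln(S/K) + (r - q + 0.5*sigma^2) * T) / (sigma * sqrt(T)) = 0.46895735
d2 = d1 - sigma * sqrt(T) = -0.24139467
exp(-rT) = 0.93332668; exp(-qT) = 1.00000000
P = K * exp(-rT) * N(-d2) - S_0 * exp(-qT) * N(-d1)
N(-d1) = 0.31955006; N(-d2) = 0.59537538
P = 24.3800 * 0.93332668 * 0.59537538 - 24.6700 * 1.00000000 * 0.31955006 = 5.6642

Answer: Price = 5.6642


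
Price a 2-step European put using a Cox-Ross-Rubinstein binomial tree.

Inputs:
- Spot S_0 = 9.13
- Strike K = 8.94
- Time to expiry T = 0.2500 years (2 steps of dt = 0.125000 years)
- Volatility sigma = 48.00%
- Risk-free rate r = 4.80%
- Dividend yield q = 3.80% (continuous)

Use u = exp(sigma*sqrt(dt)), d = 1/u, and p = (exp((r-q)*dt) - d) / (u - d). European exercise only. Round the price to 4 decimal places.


dt = T/N = 0.125000
u = exp(sigma*sqrt(dt)) = 1.184956; d = 1/u = 0.843913
p = (exp((r-q)*dt) - d) / (u - d) = 0.461343
Discount per step: exp(-r*dt) = 0.994018
Stock lattice S(k, i) with i counting down-moves:
  k=0: S(0,0) = 9.1300
  k=1: S(1,0) = 10.8186; S(1,1) = 7.7049
  k=2: S(2,0) = 12.8196; S(2,1) = 9.1300; S(2,2) = 6.5023
Terminal payoffs V(N, i) = max(K - S_T, 0):
  V(2,0) = 0.000000; V(2,1) = 0.000000; V(2,2) = 2.437710
Backward induction: V(k, i) = exp(-r*dt) * [p * V(k+1, i) + (1-p) * V(k+1, i+1)].
  V(1,0) = exp(-r*dt) * [p*0.000000 + (1-p)*0.000000] = 0.000000
  V(1,1) = exp(-r*dt) * [p*0.000000 + (1-p)*2.437710] = 1.305235
  V(0,0) = exp(-r*dt) * [p*0.000000 + (1-p)*1.305235] = 0.698869

Answer: Price = V(0,0) = 0.6989


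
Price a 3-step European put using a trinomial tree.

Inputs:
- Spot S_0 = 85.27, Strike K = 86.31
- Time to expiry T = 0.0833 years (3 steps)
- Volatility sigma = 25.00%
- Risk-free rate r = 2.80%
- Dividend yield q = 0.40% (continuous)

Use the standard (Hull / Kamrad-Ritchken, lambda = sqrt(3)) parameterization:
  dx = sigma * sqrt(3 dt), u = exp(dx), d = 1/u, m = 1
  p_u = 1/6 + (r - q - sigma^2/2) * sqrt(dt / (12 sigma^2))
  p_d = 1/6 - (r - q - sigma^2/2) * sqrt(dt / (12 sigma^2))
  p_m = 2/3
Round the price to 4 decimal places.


Answer: Price = V(0,0) = 2.8676

Derivation:
dt = T/N = 0.027767; dx = sigma*sqrt(3*dt) = 0.072154
u = exp(dx) = 1.074821; d = 1/u = 0.930387
p_u = 0.165272, p_m = 0.666667, p_d = 0.168062
Discount per step: exp(-r*dt) = 0.999223
Stock lattice S(k, j) with j the centered position index:
  k=0: S(0,+0) = 85.2700
  k=1: S(1,-1) = 79.3341; S(1,+0) = 85.2700; S(1,+1) = 91.6500
  k=2: S(2,-2) = 73.8115; S(2,-1) = 79.3341; S(2,+0) = 85.2700; S(2,+1) = 91.6500; S(2,+2) = 98.5074
  k=3: S(3,-3) = 68.6732; S(3,-2) = 73.8115; S(3,-1) = 79.3341; S(3,+0) = 85.2700; S(3,+1) = 91.6500; S(3,+2) = 98.5074; S(3,+3) = 105.8778
Terminal payoffs V(N, j) = max(K - S_T, 0):
  V(3,-3) = 17.636757; V(3,-2) = 12.498541; V(3,-1) = 6.975877; V(3,+0) = 1.040000; V(3,+1) = 0.000000; V(3,+2) = 0.000000; V(3,+3) = 0.000000
Backward induction: V(k, j) = exp(-r*dt) * [p_u * V(k+1, j+1) + p_m * V(k+1, j) + p_d * V(k+1, j-1)]
  V(2,-2) = exp(-r*dt) * [p_u*6.975877 + p_m*12.498541 + p_d*17.636757] = 12.439663
  V(2,-1) = exp(-r*dt) * [p_u*1.040000 + p_m*6.975877 + p_d*12.498541] = 6.917612
  V(2,+0) = exp(-r*dt) * [p_u*0.000000 + p_m*1.040000 + p_d*6.975877] = 1.864261
  V(2,+1) = exp(-r*dt) * [p_u*0.000000 + p_m*0.000000 + p_d*1.040000] = 0.174648
  V(2,+2) = exp(-r*dt) * [p_u*0.000000 + p_m*0.000000 + p_d*0.000000] = 0.000000
  V(1,-1) = exp(-r*dt) * [p_u*1.864261 + p_m*6.917612 + p_d*12.439663] = 7.005033
  V(1,+0) = exp(-r*dt) * [p_u*0.174648 + p_m*1.864261 + p_d*6.917612] = 2.432398
  V(1,+1) = exp(-r*dt) * [p_u*0.000000 + p_m*0.174648 + p_d*1.864261] = 0.429409
  V(0,+0) = exp(-r*dt) * [p_u*0.429409 + p_m*2.432398 + p_d*7.005033] = 2.867615


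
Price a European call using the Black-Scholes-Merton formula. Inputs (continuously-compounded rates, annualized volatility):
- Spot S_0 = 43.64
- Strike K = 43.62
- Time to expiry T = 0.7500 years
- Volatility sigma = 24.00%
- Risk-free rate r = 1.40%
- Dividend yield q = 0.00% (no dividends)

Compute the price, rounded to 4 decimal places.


Answer: Price = 3.8352

Derivation:
d1 = (ln(S/K) + (r - q + 0.5*sigma^2) * T) / (sigma * sqrt(T)) = 0.15664668
d2 = d1 - sigma * sqrt(T) = -0.05119942
exp(-rT) = 0.98955493; exp(-qT) = 1.00000000
C = S_0 * exp(-qT) * N(d1) - K * exp(-rT) * N(d2)
N(d1) = 0.56223834; N(d2) = 0.47958331
C = 43.6400 * 1.00000000 * 0.56223834 - 43.6200 * 0.98955493 * 0.47958331 = 3.8352


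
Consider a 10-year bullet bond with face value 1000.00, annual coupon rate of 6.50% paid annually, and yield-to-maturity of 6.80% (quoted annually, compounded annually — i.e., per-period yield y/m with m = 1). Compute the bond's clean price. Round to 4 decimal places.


Answer: Price = 978.7331

Derivation:
Coupon per period c = face * coupon_rate / m = 65.000000
Periods per year m = 1; per-period yield y/m = 0.068000
Number of cashflows N = 10
Cashflows (t years, CF_t, discount factor 1/(1+y/m)^(m*t), PV):
  t = 1.0000: CF_t = 65.000000, DF = 0.936330, PV = 60.861423
  t = 2.0000: CF_t = 65.000000, DF = 0.876713, PV = 56.986351
  t = 3.0000: CF_t = 65.000000, DF = 0.820892, PV = 53.358007
  t = 4.0000: CF_t = 65.000000, DF = 0.768626, PV = 49.960681
  t = 5.0000: CF_t = 65.000000, DF = 0.719687, PV = 46.779663
  t = 6.0000: CF_t = 65.000000, DF = 0.673864, PV = 43.801183
  t = 7.0000: CF_t = 65.000000, DF = 0.630959, PV = 41.012344
  t = 8.0000: CF_t = 65.000000, DF = 0.590786, PV = 38.401071
  t = 9.0000: CF_t = 65.000000, DF = 0.553170, PV = 35.956059
  t = 10.0000: CF_t = 1065.000000, DF = 0.517950, PV = 551.616287
Price P = sum_t PV_t = 978.733069


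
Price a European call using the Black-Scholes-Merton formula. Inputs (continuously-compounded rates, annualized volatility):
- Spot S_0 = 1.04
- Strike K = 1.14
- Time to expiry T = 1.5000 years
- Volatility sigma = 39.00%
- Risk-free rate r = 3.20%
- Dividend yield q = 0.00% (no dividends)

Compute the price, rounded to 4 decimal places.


d1 = (ln(S/K) + (r - q + 0.5*sigma^2) * T) / (sigma * sqrt(T)) = 0.14711060
d2 = d1 - sigma * sqrt(T) = -0.33053990
exp(-rT) = 0.95313379; exp(-qT) = 1.00000000
C = S_0 * exp(-qT) * N(d1) - K * exp(-rT) * N(d2)
N(d1) = 0.55847764; N(d2) = 0.37049602
C = 1.0400 * 1.00000000 * 0.55847764 - 1.1400 * 0.95313379 * 0.37049602 = 0.1782

Answer: Price = 0.1782


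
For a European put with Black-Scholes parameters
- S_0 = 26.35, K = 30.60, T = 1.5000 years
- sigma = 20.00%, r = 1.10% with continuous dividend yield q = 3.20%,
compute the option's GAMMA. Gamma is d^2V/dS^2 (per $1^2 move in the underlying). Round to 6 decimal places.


d1 = -0.6165844720; d2 = -0.8615334463
phi(d1) = 0.3298798642; exp(-qT) = 0.9531337871; exp(-rT) = 0.9836353794
Gamma = exp(-qT) * phi(d1) / (S * sigma * sqrt(T)) = 0.9531337871 * 0.3298798642 / (26.3500 * 0.2000 * 1.2247448714) = 0.048714

Answer: Gamma = 0.048714


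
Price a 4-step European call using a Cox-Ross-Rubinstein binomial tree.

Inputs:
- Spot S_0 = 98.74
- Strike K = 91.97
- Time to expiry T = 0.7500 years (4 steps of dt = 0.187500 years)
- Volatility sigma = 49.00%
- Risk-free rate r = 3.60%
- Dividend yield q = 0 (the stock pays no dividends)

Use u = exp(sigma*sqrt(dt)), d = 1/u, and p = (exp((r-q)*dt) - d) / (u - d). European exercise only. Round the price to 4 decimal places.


Answer: Price = V(0,0) = 20.8857

Derivation:
dt = T/N = 0.187500
u = exp(sigma*sqrt(dt)) = 1.236366; d = 1/u = 0.808822
p = (exp((r-q)*dt) - d) / (u - d) = 0.462995
Discount per step: exp(-r*dt) = 0.993273
Stock lattice S(k, i) with i counting down-moves:
  k=0: S(0,0) = 98.7400
  k=1: S(1,0) = 122.0788; S(1,1) = 79.8631
  k=2: S(2,0) = 150.9340; S(2,1) = 98.7400; S(2,2) = 64.5950
  k=3: S(3,0) = 186.6096; S(3,1) = 122.0788; S(3,2) = 79.8631; S(3,3) = 52.2459
  k=4: S(4,0) = 230.7177; S(4,1) = 150.9340; S(4,2) = 98.7400; S(4,3) = 64.5950; S(4,4) = 42.2576
Terminal payoffs V(N, i) = max(S_T - K, 0):
  V(4,0) = 138.747733; V(4,1) = 58.963989; V(4,2) = 6.770000; V(4,3) = 0.000000; V(4,4) = 0.000000
Backward induction: V(k, i) = exp(-r*dt) * [p * V(k+1, i) + (1-p) * V(k+1, i+1)].
  V(3,0) = exp(-r*dt) * [p*138.747733 + (1-p)*58.963989] = 95.258320
  V(3,1) = exp(-r*dt) * [p*58.963989 + (1-p)*6.770000] = 30.727460
  V(3,2) = exp(-r*dt) * [p*6.770000 + (1-p)*0.000000] = 3.113392
  V(3,3) = exp(-r*dt) * [p*0.000000 + (1-p)*0.000000] = 0.000000
  V(2,0) = exp(-r*dt) * [p*95.258320 + (1-p)*30.727460] = 60.197241
  V(2,1) = exp(-r*dt) * [p*30.727460 + (1-p)*3.113392] = 15.791622
  V(2,2) = exp(-r*dt) * [p*3.113392 + (1-p)*0.000000] = 1.431789
  V(1,0) = exp(-r*dt) * [p*60.197241 + (1-p)*15.791622] = 36.106671
  V(1,1) = exp(-r*dt) * [p*15.791622 + (1-p)*1.431789] = 8.025966
  V(0,0) = exp(-r*dt) * [p*36.106671 + (1-p)*8.025966] = 20.885745


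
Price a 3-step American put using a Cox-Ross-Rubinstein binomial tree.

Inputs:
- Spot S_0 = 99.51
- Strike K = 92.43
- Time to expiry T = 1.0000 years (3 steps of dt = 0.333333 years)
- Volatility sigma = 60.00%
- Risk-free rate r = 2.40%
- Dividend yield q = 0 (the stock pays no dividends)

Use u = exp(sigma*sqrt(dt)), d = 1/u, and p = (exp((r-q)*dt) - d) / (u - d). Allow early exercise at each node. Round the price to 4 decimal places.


Answer: Price = V(0,0) = 19.8971

Derivation:
dt = T/N = 0.333333
u = exp(sigma*sqrt(dt)) = 1.413982; d = 1/u = 0.707222
p = (exp((r-q)*dt) - d) / (u - d) = 0.425618
Discount per step: exp(-r*dt) = 0.992032
Stock lattice S(k, i) with i counting down-moves:
  k=0: S(0,0) = 99.5100
  k=1: S(1,0) = 140.7054; S(1,1) = 70.3757
  k=2: S(2,0) = 198.9550; S(2,1) = 99.5100; S(2,2) = 49.7713
  k=3: S(3,0) = 281.3188; S(3,1) = 140.7054; S(3,2) = 70.3757; S(3,3) = 35.1994
Terminal payoffs V(N, i) = max(K - S_T, 0):
  V(3,0) = 0.000000; V(3,1) = 0.000000; V(3,2) = 22.054304; V(3,3) = 57.230649
Backward induction: V(k, i) = exp(-r*dt) * [p * V(k+1, i) + (1-p) * V(k+1, i+1)]; then take max(V_cont, immediate exercise) for American.
  V(2,0) = exp(-r*dt) * [p*0.000000 + (1-p)*0.000000] = 0.000000; exercise = 0.000000; V(2,0) = max -> 0.000000
  V(2,1) = exp(-r*dt) * [p*0.000000 + (1-p)*22.054304] = 12.566661; exercise = 0.000000; V(2,1) = max -> 12.566661
  V(2,2) = exp(-r*dt) * [p*22.054304 + (1-p)*57.230649] = 41.922244; exercise = 42.658735; V(2,2) = max -> 42.658735
  V(1,0) = exp(-r*dt) * [p*0.000000 + (1-p)*12.566661] = 7.160552; exercise = 0.000000; V(1,0) = max -> 7.160552
  V(1,1) = exp(-r*dt) * [p*12.566661 + (1-p)*42.658735] = 29.613155; exercise = 22.054304; V(1,1) = max -> 29.613155
  V(0,0) = exp(-r*dt) * [p*7.160552 + (1-p)*29.613155] = 19.897110; exercise = 0.000000; V(0,0) = max -> 19.897110


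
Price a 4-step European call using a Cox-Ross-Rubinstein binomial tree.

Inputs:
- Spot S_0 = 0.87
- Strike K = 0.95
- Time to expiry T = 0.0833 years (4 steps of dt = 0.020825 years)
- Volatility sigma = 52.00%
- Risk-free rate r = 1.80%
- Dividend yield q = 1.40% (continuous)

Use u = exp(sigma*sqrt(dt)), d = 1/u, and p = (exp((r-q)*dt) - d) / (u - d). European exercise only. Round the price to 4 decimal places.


Answer: Price = V(0,0) = 0.0262

Derivation:
dt = T/N = 0.020825
u = exp(sigma*sqrt(dt)) = 1.077928; d = 1/u = 0.927706
p = (exp((r-q)*dt) - d) / (u - d) = 0.481803
Discount per step: exp(-r*dt) = 0.999625
Stock lattice S(k, i) with i counting down-moves:
  k=0: S(0,0) = 0.8700
  k=1: S(1,0) = 0.9378; S(1,1) = 0.8071
  k=2: S(2,0) = 1.0109; S(2,1) = 0.8700; S(2,2) = 0.7488
  k=3: S(3,0) = 1.0897; S(3,1) = 0.9378; S(3,2) = 0.8071; S(3,3) = 0.6946
  k=4: S(4,0) = 1.1746; S(4,1) = 1.0109; S(4,2) = 0.8700; S(4,3) = 0.7488; S(4,4) = 0.6444
Terminal payoffs V(N, i) = max(S_T - K, 0):
  V(4,0) = 0.224568; V(4,1) = 0.060878; V(4,2) = 0.000000; V(4,3) = 0.000000; V(4,4) = 0.000000
Backward induction: V(k, i) = exp(-r*dt) * [p * V(k+1, i) + (1-p) * V(k+1, i+1)].
  V(3,0) = exp(-r*dt) * [p*0.224568 + (1-p)*0.060878] = 0.139692
  V(3,1) = exp(-r*dt) * [p*0.060878 + (1-p)*0.000000] = 0.029320
  V(3,2) = exp(-r*dt) * [p*0.000000 + (1-p)*0.000000] = 0.000000
  V(3,3) = exp(-r*dt) * [p*0.000000 + (1-p)*0.000000] = 0.000000
  V(2,0) = exp(-r*dt) * [p*0.139692 + (1-p)*0.029320] = 0.082467
  V(2,1) = exp(-r*dt) * [p*0.029320 + (1-p)*0.000000] = 0.014121
  V(2,2) = exp(-r*dt) * [p*0.000000 + (1-p)*0.000000] = 0.000000
  V(1,0) = exp(-r*dt) * [p*0.082467 + (1-p)*0.014121] = 0.047033
  V(1,1) = exp(-r*dt) * [p*0.014121 + (1-p)*0.000000] = 0.006801
  V(0,0) = exp(-r*dt) * [p*0.047033 + (1-p)*0.006801] = 0.026175


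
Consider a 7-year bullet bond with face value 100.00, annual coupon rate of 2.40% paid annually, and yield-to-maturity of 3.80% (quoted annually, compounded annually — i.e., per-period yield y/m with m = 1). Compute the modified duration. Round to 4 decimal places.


Answer: Modified duration = 6.2628

Derivation:
Coupon per period c = face * coupon_rate / m = 2.400000
Periods per year m = 1; per-period yield y/m = 0.038000
Number of cashflows N = 7
Cashflows (t years, CF_t, discount factor 1/(1+y/m)^(m*t), PV):
  t = 1.0000: CF_t = 2.400000, DF = 0.963391, PV = 2.312139
  t = 2.0000: CF_t = 2.400000, DF = 0.928122, PV = 2.227494
  t = 3.0000: CF_t = 2.400000, DF = 0.894145, PV = 2.145948
  t = 4.0000: CF_t = 2.400000, DF = 0.861411, PV = 2.067387
  t = 5.0000: CF_t = 2.400000, DF = 0.829876, PV = 1.991703
  t = 6.0000: CF_t = 2.400000, DF = 0.799495, PV = 1.918789
  t = 7.0000: CF_t = 102.400000, DF = 0.770227, PV = 78.871206
Price P = sum_t PV_t = 91.534665
First compute Macaulay numerator sum_t t * PV_t:
  t * PV_t at t = 1.0000: 2.312139
  t * PV_t at t = 2.0000: 4.454988
  t * PV_t at t = 3.0000: 6.437844
  t * PV_t at t = 4.0000: 8.269549
  t * PV_t at t = 5.0000: 9.958513
  t * PV_t at t = 6.0000: 11.512731
  t * PV_t at t = 7.0000: 552.098443
Macaulay duration D = 595.044206 / 91.534665 = 6.500753
Modified duration = D / (1 + y/m) = 6.500753 / (1 + 0.038000) = 6.262767


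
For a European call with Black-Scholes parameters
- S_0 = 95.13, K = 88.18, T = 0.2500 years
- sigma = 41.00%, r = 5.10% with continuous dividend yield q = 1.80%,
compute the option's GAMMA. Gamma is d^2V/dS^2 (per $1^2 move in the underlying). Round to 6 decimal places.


Answer: Gamma = 0.017856

Derivation:
d1 = 0.5128131575; d2 = 0.3078131575
phi(d1) = 0.3497882875; exp(-qT) = 0.9955101098; exp(-rT) = 0.9873309369
Gamma = exp(-qT) * phi(d1) / (S * sigma * sqrt(T)) = 0.9955101098 * 0.3497882875 / (95.1300 * 0.4100 * 0.5000000000) = 0.017856


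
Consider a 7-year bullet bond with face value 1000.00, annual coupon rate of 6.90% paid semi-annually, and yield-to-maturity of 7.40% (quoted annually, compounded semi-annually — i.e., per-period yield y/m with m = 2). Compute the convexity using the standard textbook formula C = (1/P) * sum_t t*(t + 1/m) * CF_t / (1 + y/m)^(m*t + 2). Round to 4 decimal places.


Answer: Convexity = 36.4510

Derivation:
Coupon per period c = face * coupon_rate / m = 34.500000
Periods per year m = 2; per-period yield y/m = 0.037000
Number of cashflows N = 14
Cashflows (t years, CF_t, discount factor 1/(1+y/m)^(m*t), PV):
  t = 0.5000: CF_t = 34.500000, DF = 0.964320, PV = 33.269045
  t = 1.0000: CF_t = 34.500000, DF = 0.929913, PV = 32.082011
  t = 1.5000: CF_t = 34.500000, DF = 0.896734, PV = 30.937330
  t = 2.0000: CF_t = 34.500000, DF = 0.864739, PV = 29.833491
  t = 2.5000: CF_t = 34.500000, DF = 0.833885, PV = 28.769036
  t = 3.0000: CF_t = 34.500000, DF = 0.804132, PV = 27.742561
  t = 3.5000: CF_t = 34.500000, DF = 0.775441, PV = 26.752711
  t = 4.0000: CF_t = 34.500000, DF = 0.747773, PV = 25.798179
  t = 4.5000: CF_t = 34.500000, DF = 0.721093, PV = 24.877704
  t = 5.0000: CF_t = 34.500000, DF = 0.695364, PV = 23.990071
  t = 5.5000: CF_t = 34.500000, DF = 0.670554, PV = 23.134109
  t = 6.0000: CF_t = 34.500000, DF = 0.646629, PV = 22.308687
  t = 6.5000: CF_t = 34.500000, DF = 0.623557, PV = 21.512717
  t = 7.0000: CF_t = 1034.500000, DF = 0.601309, PV = 622.053740
Price P = sum_t PV_t = 973.061391
Convexity numerator sum_t t*(t + 1/m) * CF_t / (1+y/m)^(m*t + 2):
  t = 0.5000: term = 15.468665
  t = 1.0000: term = 44.750236
  t = 1.5000: term = 86.307109
  t = 2.0000: term = 138.712807
  t = 2.5000: term = 200.645334
  t = 3.0000: term = 270.880875
  t = 3.5000: term = 348.287849
  t = 4.0000: term = 431.821276
  t = 4.5000: term = 520.517449
  t = 5.0000: term = 613.488904
  t = 5.5000: term = 709.919658
  t = 6.0000: term = 809.060713
  t = 6.5000: term = 910.225810
  t = 7.0000: term = 30368.944381
Convexity = (1/P) * sum = 35469.031064 / 973.061391 = 36.450969


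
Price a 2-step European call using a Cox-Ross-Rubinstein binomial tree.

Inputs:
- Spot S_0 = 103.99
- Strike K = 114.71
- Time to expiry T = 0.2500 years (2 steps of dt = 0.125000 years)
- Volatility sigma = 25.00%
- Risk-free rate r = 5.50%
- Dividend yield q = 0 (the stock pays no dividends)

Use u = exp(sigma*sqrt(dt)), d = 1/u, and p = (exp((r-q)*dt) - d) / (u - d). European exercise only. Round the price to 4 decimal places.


Answer: Price = V(0,0) = 2.4740

Derivation:
dt = T/N = 0.125000
u = exp(sigma*sqrt(dt)) = 1.092412; d = 1/u = 0.915405
p = (exp((r-q)*dt) - d) / (u - d) = 0.516891
Discount per step: exp(-r*dt) = 0.993149
Stock lattice S(k, i) with i counting down-moves:
  k=0: S(0,0) = 103.9900
  k=1: S(1,0) = 113.6000; S(1,1) = 95.1930
  k=2: S(2,0) = 124.0980; S(2,1) = 103.9900; S(2,2) = 87.1402
Terminal payoffs V(N, i) = max(S_T - K, 0):
  V(2,0) = 9.387983; V(2,1) = 0.000000; V(2,2) = 0.000000
Backward induction: V(k, i) = exp(-r*dt) * [p * V(k+1, i) + (1-p) * V(k+1, i+1)].
  V(1,0) = exp(-r*dt) * [p*9.387983 + (1-p)*0.000000] = 4.819320
  V(1,1) = exp(-r*dt) * [p*0.000000 + (1-p)*0.000000] = 0.000000
  V(0,0) = exp(-r*dt) * [p*4.819320 + (1-p)*0.000000] = 2.473998


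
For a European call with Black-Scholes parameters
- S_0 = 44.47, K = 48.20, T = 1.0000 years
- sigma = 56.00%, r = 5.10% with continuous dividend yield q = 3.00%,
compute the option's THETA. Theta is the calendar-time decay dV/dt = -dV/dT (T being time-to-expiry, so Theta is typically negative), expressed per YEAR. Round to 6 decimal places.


Answer: Theta = -4.828636

Derivation:
d1 = 0.1736710419; d2 = -0.3863289581
phi(d1) = 0.3929710442; exp(-qT) = 0.9704455335; exp(-rT) = 0.9502786705
Theta = -S*exp(-qT)*phi(d1)*sigma/(2*sqrt(T)) - r*K*exp(-rT)*N(d2) + q*S*exp(-qT)*N(d1)
N(d1) = 0.5689380016; N(d2) = 0.3496265283; sqrt(T) = 1.0000000000
Term 1 = -44.4700 * 0.9704455335 * 0.3929710442 * 0.5600 / (2 * 1.0000000000) = -4.7485047544
Term 2 = -0.0510 * 48.2000 * 0.9502786705 * 0.3496265283 = -0.8167188392
Term 3 = 0.0300 * 44.4700 * 0.9704455335 * 0.5689380016 = 0.7365877512
Theta = -4.7485047544 + (-0.8167188392) + (0.7365877512) = -4.828636


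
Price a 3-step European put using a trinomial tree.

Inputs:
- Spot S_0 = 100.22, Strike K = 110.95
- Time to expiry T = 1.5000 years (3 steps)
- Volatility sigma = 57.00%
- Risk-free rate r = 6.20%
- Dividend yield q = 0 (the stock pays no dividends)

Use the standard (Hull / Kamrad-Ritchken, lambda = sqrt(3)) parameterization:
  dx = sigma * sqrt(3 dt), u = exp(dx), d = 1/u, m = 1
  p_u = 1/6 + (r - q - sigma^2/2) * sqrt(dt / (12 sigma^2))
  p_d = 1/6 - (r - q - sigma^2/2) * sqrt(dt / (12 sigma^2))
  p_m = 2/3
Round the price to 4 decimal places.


Answer: Price = V(0,0) = 27.0619

Derivation:
dt = T/N = 0.500000; dx = sigma*sqrt(3*dt) = 0.698105
u = exp(dx) = 2.009939; d = 1/u = 0.497527
p_u = 0.130694, p_m = 0.666667, p_d = 0.202639
Discount per step: exp(-r*dt) = 0.969476
Stock lattice S(k, j) with j the centered position index:
  k=0: S(0,+0) = 100.2200
  k=1: S(1,-1) = 49.8622; S(1,+0) = 100.2200; S(1,+1) = 201.4361
  k=2: S(2,-2) = 24.8078; S(2,-1) = 49.8622; S(2,+0) = 100.2200; S(2,+1) = 201.4361; S(2,+2) = 404.8744
  k=3: S(3,-3) = 12.3426; S(3,-2) = 24.8078; S(3,-1) = 49.8622; S(3,+0) = 100.2200; S(3,+1) = 201.4361; S(3,+2) = 404.8744; S(3,+3) = 813.7730
Terminal payoffs V(N, j) = max(K - S_T, 0):
  V(3,-3) = 98.607433; V(3,-2) = 86.142188; V(3,-1) = 61.087800; V(3,+0) = 10.730000; V(3,+1) = 0.000000; V(3,+2) = 0.000000; V(3,+3) = 0.000000
Backward induction: V(k, j) = exp(-r*dt) * [p_u * V(k+1, j+1) + p_m * V(k+1, j) + p_d * V(k+1, j-1)]
  V(2,-2) = exp(-r*dt) * [p_u*61.087800 + p_m*86.142188 + p_d*98.607433] = 82.787076
  V(2,-1) = exp(-r*dt) * [p_u*10.730000 + p_m*61.087800 + p_d*86.142188] = 57.764576
  V(2,+0) = exp(-r*dt) * [p_u*0.000000 + p_m*10.730000 + p_d*61.087800] = 18.935902
  V(2,+1) = exp(-r*dt) * [p_u*0.000000 + p_m*0.000000 + p_d*10.730000] = 2.107947
  V(2,+2) = exp(-r*dt) * [p_u*0.000000 + p_m*0.000000 + p_d*0.000000] = 0.000000
  V(1,-1) = exp(-r*dt) * [p_u*18.935902 + p_m*57.764576 + p_d*82.787076] = 55.997323
  V(1,+0) = exp(-r*dt) * [p_u*2.107947 + p_m*18.935902 + p_d*57.764576] = 23.853744
  V(1,+1) = exp(-r*dt) * [p_u*0.000000 + p_m*2.107947 + p_d*18.935902] = 5.082429
  V(0,+0) = exp(-r*dt) * [p_u*5.082429 + p_m*23.853744 + p_d*55.997323] = 27.061928


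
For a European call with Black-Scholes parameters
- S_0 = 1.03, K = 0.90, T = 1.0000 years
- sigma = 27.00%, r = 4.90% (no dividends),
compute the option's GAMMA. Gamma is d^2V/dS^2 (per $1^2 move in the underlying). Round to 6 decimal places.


d1 = 0.8161826589; d2 = 0.5461826589
phi(d1) = 0.2859278995; exp(-qT) = 1.0000000000; exp(-rT) = 0.9521811297
Gamma = exp(-qT) * phi(d1) / (S * sigma * sqrt(T)) = 1.0000000000 * 0.2859278995 / (1.0300 * 0.2700 * 1.0000000000) = 1.028148

Answer: Gamma = 1.028148


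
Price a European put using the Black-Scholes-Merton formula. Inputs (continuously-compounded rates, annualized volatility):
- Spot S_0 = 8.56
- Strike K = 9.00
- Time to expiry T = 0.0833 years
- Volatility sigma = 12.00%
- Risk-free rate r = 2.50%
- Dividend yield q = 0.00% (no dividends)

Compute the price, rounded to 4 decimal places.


Answer: Price = 0.4327

Derivation:
d1 = (ln(S/K) + (r - q + 0.5*sigma^2) * T) / (sigma * sqrt(T)) = -1.36981023
d2 = d1 - sigma * sqrt(T) = -1.40444432
exp(-rT) = 0.99791967; exp(-qT) = 1.00000000
P = K * exp(-rT) * N(-d2) - S_0 * exp(-qT) * N(-d1)
N(-d1) = 0.91462693; N(-d2) = 0.91990671
P = 9.0000 * 0.99791967 * 0.91990671 - 8.5600 * 1.00000000 * 0.91462693 = 0.4327


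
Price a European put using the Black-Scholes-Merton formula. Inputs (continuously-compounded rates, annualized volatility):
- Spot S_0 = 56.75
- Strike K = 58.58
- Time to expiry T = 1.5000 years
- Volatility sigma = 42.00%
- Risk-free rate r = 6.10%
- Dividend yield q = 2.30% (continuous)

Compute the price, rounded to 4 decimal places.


d1 = (ln(S/K) + (r - q + 0.5*sigma^2) * T) / (sigma * sqrt(T)) = 0.30630736
d2 = d1 - sigma * sqrt(T) = -0.20808549
exp(-rT) = 0.91256132; exp(-qT) = 0.96608834
P = K * exp(-rT) * N(-d2) - S_0 * exp(-qT) * N(-d1)
N(-d1) = 0.37968532; N(-d2) = 0.58241889
P = 58.5800 * 0.91256132 * 0.58241889 - 56.7500 * 0.96608834 * 0.37968532 = 10.3184

Answer: Price = 10.3184


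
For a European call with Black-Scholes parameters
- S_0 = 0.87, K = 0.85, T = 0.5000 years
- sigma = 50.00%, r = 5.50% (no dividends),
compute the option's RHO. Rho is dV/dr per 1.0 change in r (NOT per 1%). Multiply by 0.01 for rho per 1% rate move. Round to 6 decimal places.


Answer: Rho = 0.201258

Derivation:
d1 = 0.3203387810; d2 = -0.0332146096
phi(d1) = 0.3789894160; exp(-qT) = 1.0000000000; exp(-rT) = 0.9728746826
N(d2) = 0.4867517239
Rho = K*T*exp(-rT)*N(d2) = 0.8500 * 0.5000 * 0.9728746826 * 0.4867517239 = 0.201258


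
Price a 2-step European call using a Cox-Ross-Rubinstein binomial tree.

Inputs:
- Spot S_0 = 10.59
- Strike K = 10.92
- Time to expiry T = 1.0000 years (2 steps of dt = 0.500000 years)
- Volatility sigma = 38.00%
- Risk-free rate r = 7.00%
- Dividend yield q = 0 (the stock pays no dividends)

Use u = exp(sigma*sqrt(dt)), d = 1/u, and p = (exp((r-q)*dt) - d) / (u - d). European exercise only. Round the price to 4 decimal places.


dt = T/N = 0.500000
u = exp(sigma*sqrt(dt)) = 1.308263; d = 1/u = 0.764372
p = (exp((r-q)*dt) - d) / (u - d) = 0.498717
Discount per step: exp(-r*dt) = 0.965605
Stock lattice S(k, i) with i counting down-moves:
  k=0: S(0,0) = 10.5900
  k=1: S(1,0) = 13.8545; S(1,1) = 8.0947
  k=2: S(2,0) = 18.1253; S(2,1) = 10.5900; S(2,2) = 6.1874
Terminal payoffs V(N, i) = max(S_T - K, 0):
  V(2,0) = 7.205346; V(2,1) = 0.000000; V(2,2) = 0.000000
Backward induction: V(k, i) = exp(-r*dt) * [p * V(k+1, i) + (1-p) * V(k+1, i+1)].
  V(1,0) = exp(-r*dt) * [p*7.205346 + (1-p)*0.000000] = 3.469832
  V(1,1) = exp(-r*dt) * [p*0.000000 + (1-p)*0.000000] = 0.000000
  V(0,0) = exp(-r*dt) * [p*3.469832 + (1-p)*0.000000] = 1.670944

Answer: Price = V(0,0) = 1.6709


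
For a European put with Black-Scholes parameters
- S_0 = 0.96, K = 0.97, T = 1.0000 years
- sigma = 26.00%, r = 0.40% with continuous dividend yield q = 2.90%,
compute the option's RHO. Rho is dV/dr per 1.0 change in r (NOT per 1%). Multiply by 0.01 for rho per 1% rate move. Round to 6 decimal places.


Answer: Rho = -0.584396

Derivation:
d1 = -0.0060107194; d2 = -0.2660107194
phi(d1) = 0.3989350738; exp(-qT) = 0.9714164645; exp(-rT) = 0.9960079893
N(-d2) = 0.6048845232
Rho = -K*T*exp(-rT)*N(-d2) = -0.9700 * 1.0000 * 0.9960079893 * 0.6048845232 = -0.584396


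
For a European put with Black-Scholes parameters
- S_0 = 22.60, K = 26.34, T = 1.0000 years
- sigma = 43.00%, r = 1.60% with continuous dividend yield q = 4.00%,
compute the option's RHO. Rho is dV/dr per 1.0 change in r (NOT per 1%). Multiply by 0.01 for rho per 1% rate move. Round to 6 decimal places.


d1 = -0.1969506745; d2 = -0.6269506745
phi(d1) = 0.3912794309; exp(-qT) = 0.9607894392; exp(-rT) = 0.9841273201
N(-d2) = 0.7346542157
Rho = -K*T*exp(-rT)*N(-d2) = -26.3400 * 1.0000 * 0.9841273201 * 0.7346542157 = -19.043643

Answer: Rho = -19.043643
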